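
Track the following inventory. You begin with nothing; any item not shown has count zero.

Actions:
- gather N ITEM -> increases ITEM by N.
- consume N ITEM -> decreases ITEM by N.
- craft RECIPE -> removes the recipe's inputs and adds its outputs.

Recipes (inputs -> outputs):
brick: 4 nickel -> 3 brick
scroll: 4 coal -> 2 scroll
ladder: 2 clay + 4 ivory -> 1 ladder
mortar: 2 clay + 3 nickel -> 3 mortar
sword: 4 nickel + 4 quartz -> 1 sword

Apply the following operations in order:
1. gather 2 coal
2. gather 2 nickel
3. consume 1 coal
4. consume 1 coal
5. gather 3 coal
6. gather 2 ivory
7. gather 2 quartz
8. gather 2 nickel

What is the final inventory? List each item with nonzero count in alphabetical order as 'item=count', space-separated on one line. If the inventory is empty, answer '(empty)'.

Answer: coal=3 ivory=2 nickel=4 quartz=2

Derivation:
After 1 (gather 2 coal): coal=2
After 2 (gather 2 nickel): coal=2 nickel=2
After 3 (consume 1 coal): coal=1 nickel=2
After 4 (consume 1 coal): nickel=2
After 5 (gather 3 coal): coal=3 nickel=2
After 6 (gather 2 ivory): coal=3 ivory=2 nickel=2
After 7 (gather 2 quartz): coal=3 ivory=2 nickel=2 quartz=2
After 8 (gather 2 nickel): coal=3 ivory=2 nickel=4 quartz=2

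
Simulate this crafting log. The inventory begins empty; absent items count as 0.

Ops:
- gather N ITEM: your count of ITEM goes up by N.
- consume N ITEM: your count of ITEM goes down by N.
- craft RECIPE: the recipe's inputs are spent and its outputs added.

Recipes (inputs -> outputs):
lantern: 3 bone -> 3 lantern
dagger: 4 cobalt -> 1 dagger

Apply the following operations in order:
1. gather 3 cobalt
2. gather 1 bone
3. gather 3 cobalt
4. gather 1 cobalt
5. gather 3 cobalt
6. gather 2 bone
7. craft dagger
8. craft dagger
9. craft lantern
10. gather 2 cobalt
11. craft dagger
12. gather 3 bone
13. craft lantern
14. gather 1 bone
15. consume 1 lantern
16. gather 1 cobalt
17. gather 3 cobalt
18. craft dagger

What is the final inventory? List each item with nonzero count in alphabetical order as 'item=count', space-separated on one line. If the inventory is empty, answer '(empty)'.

Answer: bone=1 dagger=4 lantern=5

Derivation:
After 1 (gather 3 cobalt): cobalt=3
After 2 (gather 1 bone): bone=1 cobalt=3
After 3 (gather 3 cobalt): bone=1 cobalt=6
After 4 (gather 1 cobalt): bone=1 cobalt=7
After 5 (gather 3 cobalt): bone=1 cobalt=10
After 6 (gather 2 bone): bone=3 cobalt=10
After 7 (craft dagger): bone=3 cobalt=6 dagger=1
After 8 (craft dagger): bone=3 cobalt=2 dagger=2
After 9 (craft lantern): cobalt=2 dagger=2 lantern=3
After 10 (gather 2 cobalt): cobalt=4 dagger=2 lantern=3
After 11 (craft dagger): dagger=3 lantern=3
After 12 (gather 3 bone): bone=3 dagger=3 lantern=3
After 13 (craft lantern): dagger=3 lantern=6
After 14 (gather 1 bone): bone=1 dagger=3 lantern=6
After 15 (consume 1 lantern): bone=1 dagger=3 lantern=5
After 16 (gather 1 cobalt): bone=1 cobalt=1 dagger=3 lantern=5
After 17 (gather 3 cobalt): bone=1 cobalt=4 dagger=3 lantern=5
After 18 (craft dagger): bone=1 dagger=4 lantern=5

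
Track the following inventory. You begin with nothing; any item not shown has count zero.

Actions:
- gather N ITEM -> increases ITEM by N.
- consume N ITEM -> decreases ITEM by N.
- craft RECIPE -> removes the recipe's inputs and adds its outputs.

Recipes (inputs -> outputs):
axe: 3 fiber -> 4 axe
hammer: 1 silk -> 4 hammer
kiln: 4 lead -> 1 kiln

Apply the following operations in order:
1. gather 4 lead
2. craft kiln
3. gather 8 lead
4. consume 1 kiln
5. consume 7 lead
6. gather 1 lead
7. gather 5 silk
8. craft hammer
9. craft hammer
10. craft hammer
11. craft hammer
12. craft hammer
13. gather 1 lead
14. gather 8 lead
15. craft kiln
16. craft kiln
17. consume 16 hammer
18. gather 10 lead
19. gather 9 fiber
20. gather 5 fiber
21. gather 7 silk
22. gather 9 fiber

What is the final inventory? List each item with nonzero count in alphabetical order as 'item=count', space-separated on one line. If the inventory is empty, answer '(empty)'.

After 1 (gather 4 lead): lead=4
After 2 (craft kiln): kiln=1
After 3 (gather 8 lead): kiln=1 lead=8
After 4 (consume 1 kiln): lead=8
After 5 (consume 7 lead): lead=1
After 6 (gather 1 lead): lead=2
After 7 (gather 5 silk): lead=2 silk=5
After 8 (craft hammer): hammer=4 lead=2 silk=4
After 9 (craft hammer): hammer=8 lead=2 silk=3
After 10 (craft hammer): hammer=12 lead=2 silk=2
After 11 (craft hammer): hammer=16 lead=2 silk=1
After 12 (craft hammer): hammer=20 lead=2
After 13 (gather 1 lead): hammer=20 lead=3
After 14 (gather 8 lead): hammer=20 lead=11
After 15 (craft kiln): hammer=20 kiln=1 lead=7
After 16 (craft kiln): hammer=20 kiln=2 lead=3
After 17 (consume 16 hammer): hammer=4 kiln=2 lead=3
After 18 (gather 10 lead): hammer=4 kiln=2 lead=13
After 19 (gather 9 fiber): fiber=9 hammer=4 kiln=2 lead=13
After 20 (gather 5 fiber): fiber=14 hammer=4 kiln=2 lead=13
After 21 (gather 7 silk): fiber=14 hammer=4 kiln=2 lead=13 silk=7
After 22 (gather 9 fiber): fiber=23 hammer=4 kiln=2 lead=13 silk=7

Answer: fiber=23 hammer=4 kiln=2 lead=13 silk=7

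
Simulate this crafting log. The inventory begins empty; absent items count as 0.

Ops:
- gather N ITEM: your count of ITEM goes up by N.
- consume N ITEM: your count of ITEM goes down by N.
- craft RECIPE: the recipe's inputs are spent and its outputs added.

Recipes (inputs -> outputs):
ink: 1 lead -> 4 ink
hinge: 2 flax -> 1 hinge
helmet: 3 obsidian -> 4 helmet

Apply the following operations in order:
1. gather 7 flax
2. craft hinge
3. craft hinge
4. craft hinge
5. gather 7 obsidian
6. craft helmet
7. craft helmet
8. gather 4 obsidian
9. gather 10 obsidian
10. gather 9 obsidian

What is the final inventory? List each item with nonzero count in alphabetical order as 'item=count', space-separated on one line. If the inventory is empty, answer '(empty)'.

Answer: flax=1 helmet=8 hinge=3 obsidian=24

Derivation:
After 1 (gather 7 flax): flax=7
After 2 (craft hinge): flax=5 hinge=1
After 3 (craft hinge): flax=3 hinge=2
After 4 (craft hinge): flax=1 hinge=3
After 5 (gather 7 obsidian): flax=1 hinge=3 obsidian=7
After 6 (craft helmet): flax=1 helmet=4 hinge=3 obsidian=4
After 7 (craft helmet): flax=1 helmet=8 hinge=3 obsidian=1
After 8 (gather 4 obsidian): flax=1 helmet=8 hinge=3 obsidian=5
After 9 (gather 10 obsidian): flax=1 helmet=8 hinge=3 obsidian=15
After 10 (gather 9 obsidian): flax=1 helmet=8 hinge=3 obsidian=24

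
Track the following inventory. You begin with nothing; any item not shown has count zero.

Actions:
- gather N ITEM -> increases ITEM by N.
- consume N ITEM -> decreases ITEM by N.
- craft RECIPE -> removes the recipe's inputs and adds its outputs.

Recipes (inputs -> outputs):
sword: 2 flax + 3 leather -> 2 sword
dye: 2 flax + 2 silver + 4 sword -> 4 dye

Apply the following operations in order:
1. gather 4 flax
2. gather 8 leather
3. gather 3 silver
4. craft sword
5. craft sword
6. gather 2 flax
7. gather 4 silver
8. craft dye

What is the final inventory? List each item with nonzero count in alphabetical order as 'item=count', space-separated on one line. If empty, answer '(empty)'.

Answer: dye=4 leather=2 silver=5

Derivation:
After 1 (gather 4 flax): flax=4
After 2 (gather 8 leather): flax=4 leather=8
After 3 (gather 3 silver): flax=4 leather=8 silver=3
After 4 (craft sword): flax=2 leather=5 silver=3 sword=2
After 5 (craft sword): leather=2 silver=3 sword=4
After 6 (gather 2 flax): flax=2 leather=2 silver=3 sword=4
After 7 (gather 4 silver): flax=2 leather=2 silver=7 sword=4
After 8 (craft dye): dye=4 leather=2 silver=5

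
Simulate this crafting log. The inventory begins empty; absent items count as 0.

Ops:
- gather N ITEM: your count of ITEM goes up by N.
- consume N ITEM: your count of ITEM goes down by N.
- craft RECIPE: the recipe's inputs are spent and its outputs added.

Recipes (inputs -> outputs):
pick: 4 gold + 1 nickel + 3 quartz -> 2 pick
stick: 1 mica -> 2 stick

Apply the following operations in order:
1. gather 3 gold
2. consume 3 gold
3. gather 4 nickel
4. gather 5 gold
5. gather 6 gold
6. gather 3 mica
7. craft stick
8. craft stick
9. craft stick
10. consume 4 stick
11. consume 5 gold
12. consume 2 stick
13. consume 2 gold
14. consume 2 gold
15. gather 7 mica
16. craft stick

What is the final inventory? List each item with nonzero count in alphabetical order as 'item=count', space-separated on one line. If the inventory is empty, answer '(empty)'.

Answer: gold=2 mica=6 nickel=4 stick=2

Derivation:
After 1 (gather 3 gold): gold=3
After 2 (consume 3 gold): (empty)
After 3 (gather 4 nickel): nickel=4
After 4 (gather 5 gold): gold=5 nickel=4
After 5 (gather 6 gold): gold=11 nickel=4
After 6 (gather 3 mica): gold=11 mica=3 nickel=4
After 7 (craft stick): gold=11 mica=2 nickel=4 stick=2
After 8 (craft stick): gold=11 mica=1 nickel=4 stick=4
After 9 (craft stick): gold=11 nickel=4 stick=6
After 10 (consume 4 stick): gold=11 nickel=4 stick=2
After 11 (consume 5 gold): gold=6 nickel=4 stick=2
After 12 (consume 2 stick): gold=6 nickel=4
After 13 (consume 2 gold): gold=4 nickel=4
After 14 (consume 2 gold): gold=2 nickel=4
After 15 (gather 7 mica): gold=2 mica=7 nickel=4
After 16 (craft stick): gold=2 mica=6 nickel=4 stick=2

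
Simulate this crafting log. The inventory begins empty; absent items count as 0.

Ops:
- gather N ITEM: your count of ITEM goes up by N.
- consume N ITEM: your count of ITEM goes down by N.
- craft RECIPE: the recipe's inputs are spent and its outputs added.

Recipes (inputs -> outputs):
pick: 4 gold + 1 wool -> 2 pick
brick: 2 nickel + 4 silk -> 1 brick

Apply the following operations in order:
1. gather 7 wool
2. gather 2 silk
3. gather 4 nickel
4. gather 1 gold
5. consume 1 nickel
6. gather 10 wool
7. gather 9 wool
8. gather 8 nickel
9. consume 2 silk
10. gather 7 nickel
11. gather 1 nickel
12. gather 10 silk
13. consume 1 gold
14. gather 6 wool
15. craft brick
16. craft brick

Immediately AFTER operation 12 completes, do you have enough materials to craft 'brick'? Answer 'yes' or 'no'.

Answer: yes

Derivation:
After 1 (gather 7 wool): wool=7
After 2 (gather 2 silk): silk=2 wool=7
After 3 (gather 4 nickel): nickel=4 silk=2 wool=7
After 4 (gather 1 gold): gold=1 nickel=4 silk=2 wool=7
After 5 (consume 1 nickel): gold=1 nickel=3 silk=2 wool=7
After 6 (gather 10 wool): gold=1 nickel=3 silk=2 wool=17
After 7 (gather 9 wool): gold=1 nickel=3 silk=2 wool=26
After 8 (gather 8 nickel): gold=1 nickel=11 silk=2 wool=26
After 9 (consume 2 silk): gold=1 nickel=11 wool=26
After 10 (gather 7 nickel): gold=1 nickel=18 wool=26
After 11 (gather 1 nickel): gold=1 nickel=19 wool=26
After 12 (gather 10 silk): gold=1 nickel=19 silk=10 wool=26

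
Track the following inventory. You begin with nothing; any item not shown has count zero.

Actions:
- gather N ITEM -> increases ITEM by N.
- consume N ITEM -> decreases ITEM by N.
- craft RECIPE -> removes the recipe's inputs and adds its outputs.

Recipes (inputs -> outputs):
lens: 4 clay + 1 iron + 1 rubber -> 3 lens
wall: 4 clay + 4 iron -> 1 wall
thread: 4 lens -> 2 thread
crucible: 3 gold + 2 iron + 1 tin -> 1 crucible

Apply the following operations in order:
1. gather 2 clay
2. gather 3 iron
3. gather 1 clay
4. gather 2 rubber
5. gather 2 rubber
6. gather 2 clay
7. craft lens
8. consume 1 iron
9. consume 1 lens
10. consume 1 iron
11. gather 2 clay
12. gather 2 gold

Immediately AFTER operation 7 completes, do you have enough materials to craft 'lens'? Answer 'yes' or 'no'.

After 1 (gather 2 clay): clay=2
After 2 (gather 3 iron): clay=2 iron=3
After 3 (gather 1 clay): clay=3 iron=3
After 4 (gather 2 rubber): clay=3 iron=3 rubber=2
After 5 (gather 2 rubber): clay=3 iron=3 rubber=4
After 6 (gather 2 clay): clay=5 iron=3 rubber=4
After 7 (craft lens): clay=1 iron=2 lens=3 rubber=3

Answer: no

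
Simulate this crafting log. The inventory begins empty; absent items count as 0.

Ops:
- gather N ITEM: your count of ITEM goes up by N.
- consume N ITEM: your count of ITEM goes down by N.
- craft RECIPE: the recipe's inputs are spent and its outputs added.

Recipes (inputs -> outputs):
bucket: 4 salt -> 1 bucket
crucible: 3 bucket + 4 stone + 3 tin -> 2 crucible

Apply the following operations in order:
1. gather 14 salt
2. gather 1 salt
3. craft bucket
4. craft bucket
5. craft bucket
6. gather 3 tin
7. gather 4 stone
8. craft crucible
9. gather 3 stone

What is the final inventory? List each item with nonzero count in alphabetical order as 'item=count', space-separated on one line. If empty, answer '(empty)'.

After 1 (gather 14 salt): salt=14
After 2 (gather 1 salt): salt=15
After 3 (craft bucket): bucket=1 salt=11
After 4 (craft bucket): bucket=2 salt=7
After 5 (craft bucket): bucket=3 salt=3
After 6 (gather 3 tin): bucket=3 salt=3 tin=3
After 7 (gather 4 stone): bucket=3 salt=3 stone=4 tin=3
After 8 (craft crucible): crucible=2 salt=3
After 9 (gather 3 stone): crucible=2 salt=3 stone=3

Answer: crucible=2 salt=3 stone=3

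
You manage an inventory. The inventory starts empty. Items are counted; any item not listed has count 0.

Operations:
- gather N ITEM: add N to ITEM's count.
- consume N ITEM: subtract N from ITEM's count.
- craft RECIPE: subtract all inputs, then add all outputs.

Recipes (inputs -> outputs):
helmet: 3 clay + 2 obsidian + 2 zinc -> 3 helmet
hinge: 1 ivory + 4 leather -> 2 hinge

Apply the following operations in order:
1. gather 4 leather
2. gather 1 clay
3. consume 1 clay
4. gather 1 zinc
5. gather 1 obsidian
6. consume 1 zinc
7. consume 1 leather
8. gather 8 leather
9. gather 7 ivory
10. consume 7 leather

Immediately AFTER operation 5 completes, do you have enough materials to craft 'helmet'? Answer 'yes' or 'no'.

After 1 (gather 4 leather): leather=4
After 2 (gather 1 clay): clay=1 leather=4
After 3 (consume 1 clay): leather=4
After 4 (gather 1 zinc): leather=4 zinc=1
After 5 (gather 1 obsidian): leather=4 obsidian=1 zinc=1

Answer: no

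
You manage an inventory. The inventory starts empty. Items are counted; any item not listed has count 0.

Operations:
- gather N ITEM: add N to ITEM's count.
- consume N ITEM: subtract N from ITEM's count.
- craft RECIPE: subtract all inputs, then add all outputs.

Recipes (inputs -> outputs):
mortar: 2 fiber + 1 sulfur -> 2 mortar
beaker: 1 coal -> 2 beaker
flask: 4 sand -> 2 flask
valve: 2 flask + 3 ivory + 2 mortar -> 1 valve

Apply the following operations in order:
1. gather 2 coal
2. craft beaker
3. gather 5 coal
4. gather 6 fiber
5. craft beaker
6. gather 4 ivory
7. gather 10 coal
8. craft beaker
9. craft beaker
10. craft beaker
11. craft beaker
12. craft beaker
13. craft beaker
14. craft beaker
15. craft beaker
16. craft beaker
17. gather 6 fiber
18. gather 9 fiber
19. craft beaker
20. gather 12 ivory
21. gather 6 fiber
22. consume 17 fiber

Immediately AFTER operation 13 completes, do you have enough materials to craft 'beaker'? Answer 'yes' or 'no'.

Answer: yes

Derivation:
After 1 (gather 2 coal): coal=2
After 2 (craft beaker): beaker=2 coal=1
After 3 (gather 5 coal): beaker=2 coal=6
After 4 (gather 6 fiber): beaker=2 coal=6 fiber=6
After 5 (craft beaker): beaker=4 coal=5 fiber=6
After 6 (gather 4 ivory): beaker=4 coal=5 fiber=6 ivory=4
After 7 (gather 10 coal): beaker=4 coal=15 fiber=6 ivory=4
After 8 (craft beaker): beaker=6 coal=14 fiber=6 ivory=4
After 9 (craft beaker): beaker=8 coal=13 fiber=6 ivory=4
After 10 (craft beaker): beaker=10 coal=12 fiber=6 ivory=4
After 11 (craft beaker): beaker=12 coal=11 fiber=6 ivory=4
After 12 (craft beaker): beaker=14 coal=10 fiber=6 ivory=4
After 13 (craft beaker): beaker=16 coal=9 fiber=6 ivory=4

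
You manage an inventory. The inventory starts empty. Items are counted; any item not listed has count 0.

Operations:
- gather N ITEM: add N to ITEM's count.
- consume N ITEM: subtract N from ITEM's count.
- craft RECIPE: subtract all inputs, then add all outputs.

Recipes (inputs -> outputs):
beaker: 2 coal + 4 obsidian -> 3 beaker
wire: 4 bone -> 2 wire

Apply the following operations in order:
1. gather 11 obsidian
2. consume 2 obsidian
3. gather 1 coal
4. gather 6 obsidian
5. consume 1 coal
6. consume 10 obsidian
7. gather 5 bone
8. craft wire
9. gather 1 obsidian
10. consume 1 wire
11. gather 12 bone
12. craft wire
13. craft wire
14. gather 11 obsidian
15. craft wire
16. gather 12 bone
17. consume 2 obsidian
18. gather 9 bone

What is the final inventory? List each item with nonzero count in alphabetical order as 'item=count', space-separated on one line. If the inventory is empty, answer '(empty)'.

After 1 (gather 11 obsidian): obsidian=11
After 2 (consume 2 obsidian): obsidian=9
After 3 (gather 1 coal): coal=1 obsidian=9
After 4 (gather 6 obsidian): coal=1 obsidian=15
After 5 (consume 1 coal): obsidian=15
After 6 (consume 10 obsidian): obsidian=5
After 7 (gather 5 bone): bone=5 obsidian=5
After 8 (craft wire): bone=1 obsidian=5 wire=2
After 9 (gather 1 obsidian): bone=1 obsidian=6 wire=2
After 10 (consume 1 wire): bone=1 obsidian=6 wire=1
After 11 (gather 12 bone): bone=13 obsidian=6 wire=1
After 12 (craft wire): bone=9 obsidian=6 wire=3
After 13 (craft wire): bone=5 obsidian=6 wire=5
After 14 (gather 11 obsidian): bone=5 obsidian=17 wire=5
After 15 (craft wire): bone=1 obsidian=17 wire=7
After 16 (gather 12 bone): bone=13 obsidian=17 wire=7
After 17 (consume 2 obsidian): bone=13 obsidian=15 wire=7
After 18 (gather 9 bone): bone=22 obsidian=15 wire=7

Answer: bone=22 obsidian=15 wire=7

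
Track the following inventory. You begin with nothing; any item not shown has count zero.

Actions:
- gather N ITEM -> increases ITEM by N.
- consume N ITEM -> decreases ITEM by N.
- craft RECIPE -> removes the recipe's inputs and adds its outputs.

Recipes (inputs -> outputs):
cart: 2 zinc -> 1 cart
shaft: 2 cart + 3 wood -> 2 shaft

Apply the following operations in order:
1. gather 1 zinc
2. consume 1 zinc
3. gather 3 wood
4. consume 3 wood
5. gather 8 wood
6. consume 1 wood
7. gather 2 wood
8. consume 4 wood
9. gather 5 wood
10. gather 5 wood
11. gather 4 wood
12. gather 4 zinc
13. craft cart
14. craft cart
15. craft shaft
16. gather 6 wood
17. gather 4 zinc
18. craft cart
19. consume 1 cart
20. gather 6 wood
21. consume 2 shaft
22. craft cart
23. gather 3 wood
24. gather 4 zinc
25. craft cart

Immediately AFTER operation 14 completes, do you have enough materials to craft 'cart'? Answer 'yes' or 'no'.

Answer: no

Derivation:
After 1 (gather 1 zinc): zinc=1
After 2 (consume 1 zinc): (empty)
After 3 (gather 3 wood): wood=3
After 4 (consume 3 wood): (empty)
After 5 (gather 8 wood): wood=8
After 6 (consume 1 wood): wood=7
After 7 (gather 2 wood): wood=9
After 8 (consume 4 wood): wood=5
After 9 (gather 5 wood): wood=10
After 10 (gather 5 wood): wood=15
After 11 (gather 4 wood): wood=19
After 12 (gather 4 zinc): wood=19 zinc=4
After 13 (craft cart): cart=1 wood=19 zinc=2
After 14 (craft cart): cart=2 wood=19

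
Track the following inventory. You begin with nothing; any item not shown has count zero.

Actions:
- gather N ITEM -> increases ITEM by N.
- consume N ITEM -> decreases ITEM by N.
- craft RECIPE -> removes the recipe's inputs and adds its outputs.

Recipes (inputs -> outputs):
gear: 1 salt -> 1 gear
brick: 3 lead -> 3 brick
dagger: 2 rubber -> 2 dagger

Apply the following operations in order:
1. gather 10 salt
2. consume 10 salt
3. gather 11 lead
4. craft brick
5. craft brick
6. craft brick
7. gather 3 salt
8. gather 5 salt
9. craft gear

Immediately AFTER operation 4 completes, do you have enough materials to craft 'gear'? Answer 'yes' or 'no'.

After 1 (gather 10 salt): salt=10
After 2 (consume 10 salt): (empty)
After 3 (gather 11 lead): lead=11
After 4 (craft brick): brick=3 lead=8

Answer: no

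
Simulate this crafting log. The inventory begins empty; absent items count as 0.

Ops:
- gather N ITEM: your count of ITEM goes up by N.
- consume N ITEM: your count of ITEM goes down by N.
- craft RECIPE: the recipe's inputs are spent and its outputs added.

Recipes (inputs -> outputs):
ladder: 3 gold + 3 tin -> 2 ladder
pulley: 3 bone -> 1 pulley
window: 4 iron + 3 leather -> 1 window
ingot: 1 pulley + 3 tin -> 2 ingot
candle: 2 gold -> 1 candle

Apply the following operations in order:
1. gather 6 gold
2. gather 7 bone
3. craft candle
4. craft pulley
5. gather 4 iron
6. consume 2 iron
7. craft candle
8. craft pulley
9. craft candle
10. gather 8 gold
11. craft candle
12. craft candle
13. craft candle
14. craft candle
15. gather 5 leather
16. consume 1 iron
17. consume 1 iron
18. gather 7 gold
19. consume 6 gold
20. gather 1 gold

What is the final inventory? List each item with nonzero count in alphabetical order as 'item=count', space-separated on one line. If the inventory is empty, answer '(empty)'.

Answer: bone=1 candle=7 gold=2 leather=5 pulley=2

Derivation:
After 1 (gather 6 gold): gold=6
After 2 (gather 7 bone): bone=7 gold=6
After 3 (craft candle): bone=7 candle=1 gold=4
After 4 (craft pulley): bone=4 candle=1 gold=4 pulley=1
After 5 (gather 4 iron): bone=4 candle=1 gold=4 iron=4 pulley=1
After 6 (consume 2 iron): bone=4 candle=1 gold=4 iron=2 pulley=1
After 7 (craft candle): bone=4 candle=2 gold=2 iron=2 pulley=1
After 8 (craft pulley): bone=1 candle=2 gold=2 iron=2 pulley=2
After 9 (craft candle): bone=1 candle=3 iron=2 pulley=2
After 10 (gather 8 gold): bone=1 candle=3 gold=8 iron=2 pulley=2
After 11 (craft candle): bone=1 candle=4 gold=6 iron=2 pulley=2
After 12 (craft candle): bone=1 candle=5 gold=4 iron=2 pulley=2
After 13 (craft candle): bone=1 candle=6 gold=2 iron=2 pulley=2
After 14 (craft candle): bone=1 candle=7 iron=2 pulley=2
After 15 (gather 5 leather): bone=1 candle=7 iron=2 leather=5 pulley=2
After 16 (consume 1 iron): bone=1 candle=7 iron=1 leather=5 pulley=2
After 17 (consume 1 iron): bone=1 candle=7 leather=5 pulley=2
After 18 (gather 7 gold): bone=1 candle=7 gold=7 leather=5 pulley=2
After 19 (consume 6 gold): bone=1 candle=7 gold=1 leather=5 pulley=2
After 20 (gather 1 gold): bone=1 candle=7 gold=2 leather=5 pulley=2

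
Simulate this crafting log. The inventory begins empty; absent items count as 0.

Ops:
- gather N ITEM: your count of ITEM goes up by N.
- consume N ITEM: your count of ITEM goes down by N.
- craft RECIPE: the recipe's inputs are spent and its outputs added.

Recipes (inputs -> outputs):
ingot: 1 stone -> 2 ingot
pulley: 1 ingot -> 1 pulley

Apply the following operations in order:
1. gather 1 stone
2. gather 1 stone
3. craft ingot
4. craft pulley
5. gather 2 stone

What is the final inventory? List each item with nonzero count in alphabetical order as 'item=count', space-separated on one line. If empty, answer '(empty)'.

After 1 (gather 1 stone): stone=1
After 2 (gather 1 stone): stone=2
After 3 (craft ingot): ingot=2 stone=1
After 4 (craft pulley): ingot=1 pulley=1 stone=1
After 5 (gather 2 stone): ingot=1 pulley=1 stone=3

Answer: ingot=1 pulley=1 stone=3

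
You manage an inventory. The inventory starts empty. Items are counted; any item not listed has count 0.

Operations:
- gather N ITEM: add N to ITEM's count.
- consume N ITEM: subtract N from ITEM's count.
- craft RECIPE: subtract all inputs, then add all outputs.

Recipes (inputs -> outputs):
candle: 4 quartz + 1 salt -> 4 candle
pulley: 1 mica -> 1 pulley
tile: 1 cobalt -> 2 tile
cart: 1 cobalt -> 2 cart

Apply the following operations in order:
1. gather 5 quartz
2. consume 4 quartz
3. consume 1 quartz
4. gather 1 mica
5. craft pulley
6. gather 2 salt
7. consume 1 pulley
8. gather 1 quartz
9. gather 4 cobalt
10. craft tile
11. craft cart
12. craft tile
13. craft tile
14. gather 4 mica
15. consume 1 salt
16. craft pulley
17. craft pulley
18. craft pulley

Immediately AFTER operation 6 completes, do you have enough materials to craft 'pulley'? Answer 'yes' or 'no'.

After 1 (gather 5 quartz): quartz=5
After 2 (consume 4 quartz): quartz=1
After 3 (consume 1 quartz): (empty)
After 4 (gather 1 mica): mica=1
After 5 (craft pulley): pulley=1
After 6 (gather 2 salt): pulley=1 salt=2

Answer: no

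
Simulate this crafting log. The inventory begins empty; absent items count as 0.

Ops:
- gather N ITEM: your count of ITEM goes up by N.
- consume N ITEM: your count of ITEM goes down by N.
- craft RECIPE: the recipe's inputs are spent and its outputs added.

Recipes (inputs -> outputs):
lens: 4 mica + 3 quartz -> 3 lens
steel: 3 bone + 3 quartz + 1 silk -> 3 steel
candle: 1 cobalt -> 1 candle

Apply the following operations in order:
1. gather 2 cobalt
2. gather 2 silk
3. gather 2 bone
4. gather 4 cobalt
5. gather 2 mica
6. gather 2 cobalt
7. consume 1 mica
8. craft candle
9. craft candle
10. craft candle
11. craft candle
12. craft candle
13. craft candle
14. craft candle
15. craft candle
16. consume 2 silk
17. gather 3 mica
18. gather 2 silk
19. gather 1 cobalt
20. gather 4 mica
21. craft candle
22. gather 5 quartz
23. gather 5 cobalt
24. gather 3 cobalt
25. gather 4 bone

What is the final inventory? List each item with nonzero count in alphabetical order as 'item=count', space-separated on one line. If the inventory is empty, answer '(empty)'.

After 1 (gather 2 cobalt): cobalt=2
After 2 (gather 2 silk): cobalt=2 silk=2
After 3 (gather 2 bone): bone=2 cobalt=2 silk=2
After 4 (gather 4 cobalt): bone=2 cobalt=6 silk=2
After 5 (gather 2 mica): bone=2 cobalt=6 mica=2 silk=2
After 6 (gather 2 cobalt): bone=2 cobalt=8 mica=2 silk=2
After 7 (consume 1 mica): bone=2 cobalt=8 mica=1 silk=2
After 8 (craft candle): bone=2 candle=1 cobalt=7 mica=1 silk=2
After 9 (craft candle): bone=2 candle=2 cobalt=6 mica=1 silk=2
After 10 (craft candle): bone=2 candle=3 cobalt=5 mica=1 silk=2
After 11 (craft candle): bone=2 candle=4 cobalt=4 mica=1 silk=2
After 12 (craft candle): bone=2 candle=5 cobalt=3 mica=1 silk=2
After 13 (craft candle): bone=2 candle=6 cobalt=2 mica=1 silk=2
After 14 (craft candle): bone=2 candle=7 cobalt=1 mica=1 silk=2
After 15 (craft candle): bone=2 candle=8 mica=1 silk=2
After 16 (consume 2 silk): bone=2 candle=8 mica=1
After 17 (gather 3 mica): bone=2 candle=8 mica=4
After 18 (gather 2 silk): bone=2 candle=8 mica=4 silk=2
After 19 (gather 1 cobalt): bone=2 candle=8 cobalt=1 mica=4 silk=2
After 20 (gather 4 mica): bone=2 candle=8 cobalt=1 mica=8 silk=2
After 21 (craft candle): bone=2 candle=9 mica=8 silk=2
After 22 (gather 5 quartz): bone=2 candle=9 mica=8 quartz=5 silk=2
After 23 (gather 5 cobalt): bone=2 candle=9 cobalt=5 mica=8 quartz=5 silk=2
After 24 (gather 3 cobalt): bone=2 candle=9 cobalt=8 mica=8 quartz=5 silk=2
After 25 (gather 4 bone): bone=6 candle=9 cobalt=8 mica=8 quartz=5 silk=2

Answer: bone=6 candle=9 cobalt=8 mica=8 quartz=5 silk=2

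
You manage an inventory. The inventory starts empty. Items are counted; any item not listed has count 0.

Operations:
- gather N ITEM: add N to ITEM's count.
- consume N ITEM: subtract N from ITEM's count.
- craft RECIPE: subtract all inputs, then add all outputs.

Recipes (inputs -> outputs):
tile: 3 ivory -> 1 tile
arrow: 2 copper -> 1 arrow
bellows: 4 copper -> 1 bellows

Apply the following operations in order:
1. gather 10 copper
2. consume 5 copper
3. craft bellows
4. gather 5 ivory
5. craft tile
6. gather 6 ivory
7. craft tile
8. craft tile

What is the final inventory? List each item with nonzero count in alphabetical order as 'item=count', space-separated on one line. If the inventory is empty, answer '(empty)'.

After 1 (gather 10 copper): copper=10
After 2 (consume 5 copper): copper=5
After 3 (craft bellows): bellows=1 copper=1
After 4 (gather 5 ivory): bellows=1 copper=1 ivory=5
After 5 (craft tile): bellows=1 copper=1 ivory=2 tile=1
After 6 (gather 6 ivory): bellows=1 copper=1 ivory=8 tile=1
After 7 (craft tile): bellows=1 copper=1 ivory=5 tile=2
After 8 (craft tile): bellows=1 copper=1 ivory=2 tile=3

Answer: bellows=1 copper=1 ivory=2 tile=3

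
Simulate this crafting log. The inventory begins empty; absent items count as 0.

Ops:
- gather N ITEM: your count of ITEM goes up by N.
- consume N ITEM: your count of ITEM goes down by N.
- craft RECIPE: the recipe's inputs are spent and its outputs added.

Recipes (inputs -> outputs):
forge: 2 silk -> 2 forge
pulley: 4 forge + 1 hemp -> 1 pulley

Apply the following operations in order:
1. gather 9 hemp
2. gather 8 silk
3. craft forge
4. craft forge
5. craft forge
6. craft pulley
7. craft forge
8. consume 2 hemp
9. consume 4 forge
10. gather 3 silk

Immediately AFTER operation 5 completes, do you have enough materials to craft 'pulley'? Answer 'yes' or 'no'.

After 1 (gather 9 hemp): hemp=9
After 2 (gather 8 silk): hemp=9 silk=8
After 3 (craft forge): forge=2 hemp=9 silk=6
After 4 (craft forge): forge=4 hemp=9 silk=4
After 5 (craft forge): forge=6 hemp=9 silk=2

Answer: yes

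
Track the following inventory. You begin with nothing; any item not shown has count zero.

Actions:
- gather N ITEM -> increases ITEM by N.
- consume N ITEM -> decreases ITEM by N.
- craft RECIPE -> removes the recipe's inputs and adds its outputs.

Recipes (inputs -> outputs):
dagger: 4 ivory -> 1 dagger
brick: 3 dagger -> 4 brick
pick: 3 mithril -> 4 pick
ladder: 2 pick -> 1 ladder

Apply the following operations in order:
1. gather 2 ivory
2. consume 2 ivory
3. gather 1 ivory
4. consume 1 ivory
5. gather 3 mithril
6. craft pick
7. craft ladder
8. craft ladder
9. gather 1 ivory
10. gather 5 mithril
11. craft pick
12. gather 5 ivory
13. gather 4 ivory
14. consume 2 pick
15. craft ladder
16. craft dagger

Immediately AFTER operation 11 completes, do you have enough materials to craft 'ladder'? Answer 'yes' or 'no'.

Answer: yes

Derivation:
After 1 (gather 2 ivory): ivory=2
After 2 (consume 2 ivory): (empty)
After 3 (gather 1 ivory): ivory=1
After 4 (consume 1 ivory): (empty)
After 5 (gather 3 mithril): mithril=3
After 6 (craft pick): pick=4
After 7 (craft ladder): ladder=1 pick=2
After 8 (craft ladder): ladder=2
After 9 (gather 1 ivory): ivory=1 ladder=2
After 10 (gather 5 mithril): ivory=1 ladder=2 mithril=5
After 11 (craft pick): ivory=1 ladder=2 mithril=2 pick=4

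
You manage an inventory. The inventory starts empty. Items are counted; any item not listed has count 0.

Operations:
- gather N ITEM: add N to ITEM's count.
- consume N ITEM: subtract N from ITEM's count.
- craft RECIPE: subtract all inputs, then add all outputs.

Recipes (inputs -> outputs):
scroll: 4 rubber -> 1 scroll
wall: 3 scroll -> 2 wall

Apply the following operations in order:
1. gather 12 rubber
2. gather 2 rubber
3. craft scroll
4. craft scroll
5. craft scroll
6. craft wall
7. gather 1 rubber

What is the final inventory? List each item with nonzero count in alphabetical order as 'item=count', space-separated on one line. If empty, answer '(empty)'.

Answer: rubber=3 wall=2

Derivation:
After 1 (gather 12 rubber): rubber=12
After 2 (gather 2 rubber): rubber=14
After 3 (craft scroll): rubber=10 scroll=1
After 4 (craft scroll): rubber=6 scroll=2
After 5 (craft scroll): rubber=2 scroll=3
After 6 (craft wall): rubber=2 wall=2
After 7 (gather 1 rubber): rubber=3 wall=2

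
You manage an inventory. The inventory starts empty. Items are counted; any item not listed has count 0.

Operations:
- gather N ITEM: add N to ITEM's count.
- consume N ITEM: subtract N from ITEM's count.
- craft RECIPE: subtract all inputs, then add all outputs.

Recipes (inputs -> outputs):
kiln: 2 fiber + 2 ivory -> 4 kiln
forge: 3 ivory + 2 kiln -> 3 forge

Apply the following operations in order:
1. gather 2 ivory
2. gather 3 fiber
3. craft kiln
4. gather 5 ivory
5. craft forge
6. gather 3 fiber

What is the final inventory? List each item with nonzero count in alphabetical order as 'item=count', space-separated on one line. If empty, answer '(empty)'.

Answer: fiber=4 forge=3 ivory=2 kiln=2

Derivation:
After 1 (gather 2 ivory): ivory=2
After 2 (gather 3 fiber): fiber=3 ivory=2
After 3 (craft kiln): fiber=1 kiln=4
After 4 (gather 5 ivory): fiber=1 ivory=5 kiln=4
After 5 (craft forge): fiber=1 forge=3 ivory=2 kiln=2
After 6 (gather 3 fiber): fiber=4 forge=3 ivory=2 kiln=2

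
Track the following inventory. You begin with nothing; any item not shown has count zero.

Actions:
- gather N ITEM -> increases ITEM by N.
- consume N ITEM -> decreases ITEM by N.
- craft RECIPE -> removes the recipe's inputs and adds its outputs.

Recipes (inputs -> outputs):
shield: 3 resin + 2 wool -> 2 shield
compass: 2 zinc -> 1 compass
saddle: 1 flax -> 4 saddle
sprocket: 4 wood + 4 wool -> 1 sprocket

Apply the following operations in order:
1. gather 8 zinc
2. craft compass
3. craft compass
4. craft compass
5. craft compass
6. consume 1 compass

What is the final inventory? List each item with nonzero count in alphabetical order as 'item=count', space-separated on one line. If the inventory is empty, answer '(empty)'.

After 1 (gather 8 zinc): zinc=8
After 2 (craft compass): compass=1 zinc=6
After 3 (craft compass): compass=2 zinc=4
After 4 (craft compass): compass=3 zinc=2
After 5 (craft compass): compass=4
After 6 (consume 1 compass): compass=3

Answer: compass=3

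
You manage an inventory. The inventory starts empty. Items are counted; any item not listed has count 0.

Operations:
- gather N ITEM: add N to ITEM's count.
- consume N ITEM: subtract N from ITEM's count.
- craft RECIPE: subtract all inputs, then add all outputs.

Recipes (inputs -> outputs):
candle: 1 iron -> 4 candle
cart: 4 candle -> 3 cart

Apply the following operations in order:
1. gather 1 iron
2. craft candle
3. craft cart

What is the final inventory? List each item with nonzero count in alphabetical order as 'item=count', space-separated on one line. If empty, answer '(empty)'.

Answer: cart=3

Derivation:
After 1 (gather 1 iron): iron=1
After 2 (craft candle): candle=4
After 3 (craft cart): cart=3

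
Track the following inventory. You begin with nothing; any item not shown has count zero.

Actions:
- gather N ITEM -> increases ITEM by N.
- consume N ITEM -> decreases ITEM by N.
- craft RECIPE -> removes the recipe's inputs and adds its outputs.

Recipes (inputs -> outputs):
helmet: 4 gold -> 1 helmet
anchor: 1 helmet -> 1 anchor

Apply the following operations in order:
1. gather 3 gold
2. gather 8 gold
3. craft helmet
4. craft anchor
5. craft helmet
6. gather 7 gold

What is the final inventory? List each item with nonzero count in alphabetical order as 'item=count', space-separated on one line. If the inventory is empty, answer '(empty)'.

Answer: anchor=1 gold=10 helmet=1

Derivation:
After 1 (gather 3 gold): gold=3
After 2 (gather 8 gold): gold=11
After 3 (craft helmet): gold=7 helmet=1
After 4 (craft anchor): anchor=1 gold=7
After 5 (craft helmet): anchor=1 gold=3 helmet=1
After 6 (gather 7 gold): anchor=1 gold=10 helmet=1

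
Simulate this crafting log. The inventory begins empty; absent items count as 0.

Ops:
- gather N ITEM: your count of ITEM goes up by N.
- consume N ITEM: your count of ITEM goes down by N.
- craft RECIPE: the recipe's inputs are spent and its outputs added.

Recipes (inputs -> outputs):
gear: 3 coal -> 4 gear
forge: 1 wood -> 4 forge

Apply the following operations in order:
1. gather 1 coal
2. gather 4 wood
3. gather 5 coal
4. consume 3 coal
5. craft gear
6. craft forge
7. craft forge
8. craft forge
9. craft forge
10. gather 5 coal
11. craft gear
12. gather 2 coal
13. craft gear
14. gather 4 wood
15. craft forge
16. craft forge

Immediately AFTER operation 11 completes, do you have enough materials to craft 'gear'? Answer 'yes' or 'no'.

After 1 (gather 1 coal): coal=1
After 2 (gather 4 wood): coal=1 wood=4
After 3 (gather 5 coal): coal=6 wood=4
After 4 (consume 3 coal): coal=3 wood=4
After 5 (craft gear): gear=4 wood=4
After 6 (craft forge): forge=4 gear=4 wood=3
After 7 (craft forge): forge=8 gear=4 wood=2
After 8 (craft forge): forge=12 gear=4 wood=1
After 9 (craft forge): forge=16 gear=4
After 10 (gather 5 coal): coal=5 forge=16 gear=4
After 11 (craft gear): coal=2 forge=16 gear=8

Answer: no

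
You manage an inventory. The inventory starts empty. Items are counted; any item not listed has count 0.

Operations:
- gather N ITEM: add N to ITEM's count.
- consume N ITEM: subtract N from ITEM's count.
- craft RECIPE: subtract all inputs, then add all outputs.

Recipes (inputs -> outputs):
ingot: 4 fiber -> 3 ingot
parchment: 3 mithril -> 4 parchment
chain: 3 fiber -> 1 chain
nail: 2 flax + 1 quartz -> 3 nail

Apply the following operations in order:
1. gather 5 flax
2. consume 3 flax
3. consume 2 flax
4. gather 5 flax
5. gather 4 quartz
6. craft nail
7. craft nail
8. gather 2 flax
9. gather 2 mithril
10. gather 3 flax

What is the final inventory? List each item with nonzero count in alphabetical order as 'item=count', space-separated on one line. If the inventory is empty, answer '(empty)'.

Answer: flax=6 mithril=2 nail=6 quartz=2

Derivation:
After 1 (gather 5 flax): flax=5
After 2 (consume 3 flax): flax=2
After 3 (consume 2 flax): (empty)
After 4 (gather 5 flax): flax=5
After 5 (gather 4 quartz): flax=5 quartz=4
After 6 (craft nail): flax=3 nail=3 quartz=3
After 7 (craft nail): flax=1 nail=6 quartz=2
After 8 (gather 2 flax): flax=3 nail=6 quartz=2
After 9 (gather 2 mithril): flax=3 mithril=2 nail=6 quartz=2
After 10 (gather 3 flax): flax=6 mithril=2 nail=6 quartz=2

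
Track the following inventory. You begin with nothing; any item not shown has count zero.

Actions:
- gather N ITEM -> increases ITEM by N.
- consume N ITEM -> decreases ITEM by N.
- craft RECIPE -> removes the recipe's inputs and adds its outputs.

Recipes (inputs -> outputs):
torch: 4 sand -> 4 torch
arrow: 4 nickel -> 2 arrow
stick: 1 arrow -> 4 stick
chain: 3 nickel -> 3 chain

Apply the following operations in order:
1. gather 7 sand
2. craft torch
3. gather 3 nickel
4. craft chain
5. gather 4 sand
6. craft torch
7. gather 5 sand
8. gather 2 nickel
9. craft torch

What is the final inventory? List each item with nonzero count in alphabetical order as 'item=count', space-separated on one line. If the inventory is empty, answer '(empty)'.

After 1 (gather 7 sand): sand=7
After 2 (craft torch): sand=3 torch=4
After 3 (gather 3 nickel): nickel=3 sand=3 torch=4
After 4 (craft chain): chain=3 sand=3 torch=4
After 5 (gather 4 sand): chain=3 sand=7 torch=4
After 6 (craft torch): chain=3 sand=3 torch=8
After 7 (gather 5 sand): chain=3 sand=8 torch=8
After 8 (gather 2 nickel): chain=3 nickel=2 sand=8 torch=8
After 9 (craft torch): chain=3 nickel=2 sand=4 torch=12

Answer: chain=3 nickel=2 sand=4 torch=12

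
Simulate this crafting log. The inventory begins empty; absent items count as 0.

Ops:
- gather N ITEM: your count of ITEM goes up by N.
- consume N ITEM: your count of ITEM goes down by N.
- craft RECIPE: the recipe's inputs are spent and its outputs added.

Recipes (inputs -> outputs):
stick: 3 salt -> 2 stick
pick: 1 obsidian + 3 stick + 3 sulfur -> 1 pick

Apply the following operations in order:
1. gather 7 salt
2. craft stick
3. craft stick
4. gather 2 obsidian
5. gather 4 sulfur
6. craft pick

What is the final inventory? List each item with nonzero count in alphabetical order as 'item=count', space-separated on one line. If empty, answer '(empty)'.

After 1 (gather 7 salt): salt=7
After 2 (craft stick): salt=4 stick=2
After 3 (craft stick): salt=1 stick=4
After 4 (gather 2 obsidian): obsidian=2 salt=1 stick=4
After 5 (gather 4 sulfur): obsidian=2 salt=1 stick=4 sulfur=4
After 6 (craft pick): obsidian=1 pick=1 salt=1 stick=1 sulfur=1

Answer: obsidian=1 pick=1 salt=1 stick=1 sulfur=1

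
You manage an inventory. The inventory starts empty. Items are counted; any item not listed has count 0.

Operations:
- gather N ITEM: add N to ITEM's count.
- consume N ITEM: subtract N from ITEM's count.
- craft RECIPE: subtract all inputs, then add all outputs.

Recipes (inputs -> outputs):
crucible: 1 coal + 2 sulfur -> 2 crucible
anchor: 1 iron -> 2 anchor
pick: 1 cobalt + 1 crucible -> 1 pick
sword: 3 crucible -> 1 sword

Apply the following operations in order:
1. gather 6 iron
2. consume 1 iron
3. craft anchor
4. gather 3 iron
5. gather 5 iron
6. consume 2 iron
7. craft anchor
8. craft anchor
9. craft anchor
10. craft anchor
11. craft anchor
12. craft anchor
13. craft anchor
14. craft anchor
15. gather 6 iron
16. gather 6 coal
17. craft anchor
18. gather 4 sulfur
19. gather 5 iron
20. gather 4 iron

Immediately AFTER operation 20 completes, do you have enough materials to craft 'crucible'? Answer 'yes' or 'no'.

Answer: yes

Derivation:
After 1 (gather 6 iron): iron=6
After 2 (consume 1 iron): iron=5
After 3 (craft anchor): anchor=2 iron=4
After 4 (gather 3 iron): anchor=2 iron=7
After 5 (gather 5 iron): anchor=2 iron=12
After 6 (consume 2 iron): anchor=2 iron=10
After 7 (craft anchor): anchor=4 iron=9
After 8 (craft anchor): anchor=6 iron=8
After 9 (craft anchor): anchor=8 iron=7
After 10 (craft anchor): anchor=10 iron=6
After 11 (craft anchor): anchor=12 iron=5
After 12 (craft anchor): anchor=14 iron=4
After 13 (craft anchor): anchor=16 iron=3
After 14 (craft anchor): anchor=18 iron=2
After 15 (gather 6 iron): anchor=18 iron=8
After 16 (gather 6 coal): anchor=18 coal=6 iron=8
After 17 (craft anchor): anchor=20 coal=6 iron=7
After 18 (gather 4 sulfur): anchor=20 coal=6 iron=7 sulfur=4
After 19 (gather 5 iron): anchor=20 coal=6 iron=12 sulfur=4
After 20 (gather 4 iron): anchor=20 coal=6 iron=16 sulfur=4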